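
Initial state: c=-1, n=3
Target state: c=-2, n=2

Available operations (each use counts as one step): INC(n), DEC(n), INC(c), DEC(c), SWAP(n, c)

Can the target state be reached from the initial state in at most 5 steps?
Yes

Path (2 steps): DEC(n) → DEC(c)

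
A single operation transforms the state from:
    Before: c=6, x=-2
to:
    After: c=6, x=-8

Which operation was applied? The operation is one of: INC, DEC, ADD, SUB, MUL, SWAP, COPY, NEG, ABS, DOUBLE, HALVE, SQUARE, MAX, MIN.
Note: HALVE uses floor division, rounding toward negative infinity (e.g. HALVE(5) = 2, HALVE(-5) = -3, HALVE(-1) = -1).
SUB(x, c)

Analyzing the change:
Before: c=6, x=-2
After: c=6, x=-8
Variable x changed from -2 to -8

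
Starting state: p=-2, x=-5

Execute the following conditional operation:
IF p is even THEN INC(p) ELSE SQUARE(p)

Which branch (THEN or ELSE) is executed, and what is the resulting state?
Branch: THEN, Final state: p=-1, x=-5

Evaluating condition: p is even
Condition is True, so THEN branch executes
After INC(p): p=-1, x=-5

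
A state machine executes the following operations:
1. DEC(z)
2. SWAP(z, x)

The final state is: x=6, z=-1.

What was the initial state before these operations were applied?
x=-1, z=7

Working backwards:
Final state: x=6, z=-1
Before step 2 (SWAP(z, x)): x=-1, z=6
Before step 1 (DEC(z)): x=-1, z=7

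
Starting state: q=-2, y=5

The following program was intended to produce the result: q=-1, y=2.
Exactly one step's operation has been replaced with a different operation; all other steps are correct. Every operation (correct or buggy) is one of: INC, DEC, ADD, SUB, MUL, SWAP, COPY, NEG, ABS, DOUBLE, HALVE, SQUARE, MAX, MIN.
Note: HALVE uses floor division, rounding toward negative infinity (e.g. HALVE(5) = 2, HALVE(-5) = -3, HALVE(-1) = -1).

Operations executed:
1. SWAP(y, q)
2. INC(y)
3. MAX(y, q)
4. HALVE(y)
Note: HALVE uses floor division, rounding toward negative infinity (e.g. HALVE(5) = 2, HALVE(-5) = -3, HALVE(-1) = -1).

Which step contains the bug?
Step 3

Trace with buggy code:
Initial: q=-2, y=5
After step 1: q=5, y=-2
After step 2: q=5, y=-1
After step 3: q=5, y=5
After step 4: q=5, y=2
Actual final q=5, y=2 ≠ expected q=-1, y=2.
Step 3 is the only position where a single-operation replacement can produce the expected result.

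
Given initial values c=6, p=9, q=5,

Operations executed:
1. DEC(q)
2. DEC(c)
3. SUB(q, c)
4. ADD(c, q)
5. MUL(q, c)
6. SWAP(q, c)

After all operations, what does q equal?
q = 4

Tracing execution:
Step 1: DEC(q) → q = 4
Step 2: DEC(c) → q = 4
Step 3: SUB(q, c) → q = -1
Step 4: ADD(c, q) → q = -1
Step 5: MUL(q, c) → q = -4
Step 6: SWAP(q, c) → q = 4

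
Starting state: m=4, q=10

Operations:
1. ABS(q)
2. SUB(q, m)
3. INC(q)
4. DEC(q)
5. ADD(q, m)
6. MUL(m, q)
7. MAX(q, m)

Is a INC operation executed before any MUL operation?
Yes

First INC: step 3
First MUL: step 6
Since 3 < 6, INC comes first.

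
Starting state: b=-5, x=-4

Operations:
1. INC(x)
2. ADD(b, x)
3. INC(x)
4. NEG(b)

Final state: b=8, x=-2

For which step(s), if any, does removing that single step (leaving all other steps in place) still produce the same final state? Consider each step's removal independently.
None - removing any single step changes the final result

Testing removal of each single step:
Without step 1: final = b=9, x=-3 (different)
Without step 2: final = b=5, x=-2 (different)
Without step 3: final = b=8, x=-3 (different)
Without step 4: final = b=-8, x=-2 (different)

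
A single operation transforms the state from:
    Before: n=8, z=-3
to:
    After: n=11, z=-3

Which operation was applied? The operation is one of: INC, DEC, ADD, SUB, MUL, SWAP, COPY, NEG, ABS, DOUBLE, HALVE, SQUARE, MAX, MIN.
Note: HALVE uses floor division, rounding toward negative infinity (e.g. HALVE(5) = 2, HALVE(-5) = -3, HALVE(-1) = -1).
SUB(n, z)

Analyzing the change:
Before: n=8, z=-3
After: n=11, z=-3
Variable n changed from 8 to 11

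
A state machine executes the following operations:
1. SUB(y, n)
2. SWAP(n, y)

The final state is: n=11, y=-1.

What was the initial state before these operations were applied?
n=-1, y=10

Working backwards:
Final state: n=11, y=-1
Before step 2 (SWAP(n, y)): n=-1, y=11
Before step 1 (SUB(y, n)): n=-1, y=10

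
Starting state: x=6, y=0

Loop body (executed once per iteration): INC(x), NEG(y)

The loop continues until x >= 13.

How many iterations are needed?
7

Tracing iterations:
Initial: x=6, y=0
After iteration 1: x=7, y=0
After iteration 2: x=8, y=0
After iteration 3: x=9, y=0
After iteration 4: x=10, y=0
After iteration 5: x=11, y=0
After iteration 6: x=12, y=0
After iteration 7: x=13, y=0
x >= 13 now holds, so the loop exits after 7 iterations.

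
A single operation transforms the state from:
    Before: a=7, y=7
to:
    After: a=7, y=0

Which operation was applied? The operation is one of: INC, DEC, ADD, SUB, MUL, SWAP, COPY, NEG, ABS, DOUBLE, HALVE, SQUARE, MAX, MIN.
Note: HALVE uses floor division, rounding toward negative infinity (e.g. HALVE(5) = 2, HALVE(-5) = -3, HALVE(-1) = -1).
SUB(y, a)

Analyzing the change:
Before: a=7, y=7
After: a=7, y=0
Variable y changed from 7 to 0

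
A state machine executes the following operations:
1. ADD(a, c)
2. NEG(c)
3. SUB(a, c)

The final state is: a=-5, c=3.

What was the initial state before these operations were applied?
a=1, c=-3

Working backwards:
Final state: a=-5, c=3
Before step 3 (SUB(a, c)): a=-2, c=3
Before step 2 (NEG(c)): a=-2, c=-3
Before step 1 (ADD(a, c)): a=1, c=-3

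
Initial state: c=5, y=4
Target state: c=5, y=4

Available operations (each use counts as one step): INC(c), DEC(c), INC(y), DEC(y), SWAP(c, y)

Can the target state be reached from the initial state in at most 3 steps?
Yes

Path (0 steps): 0 steps (already at target)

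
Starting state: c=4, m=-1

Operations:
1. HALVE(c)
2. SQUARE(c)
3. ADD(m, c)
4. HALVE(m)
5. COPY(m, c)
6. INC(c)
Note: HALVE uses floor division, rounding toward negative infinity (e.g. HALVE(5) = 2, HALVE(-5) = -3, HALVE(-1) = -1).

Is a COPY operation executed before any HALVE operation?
No

First COPY: step 5
First HALVE: step 1
Since 5 > 1, HALVE comes first.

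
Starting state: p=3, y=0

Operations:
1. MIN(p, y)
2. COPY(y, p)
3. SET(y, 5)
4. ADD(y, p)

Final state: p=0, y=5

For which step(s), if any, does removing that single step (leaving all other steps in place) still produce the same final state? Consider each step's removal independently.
Step(s) 2, 4

Testing removal of each single step:
Without step 1: final = p=3, y=8 (different)
Without step 2: final = p=0, y=5 (same)
Without step 3: final = p=0, y=0 (different)
Without step 4: final = p=0, y=5 (same)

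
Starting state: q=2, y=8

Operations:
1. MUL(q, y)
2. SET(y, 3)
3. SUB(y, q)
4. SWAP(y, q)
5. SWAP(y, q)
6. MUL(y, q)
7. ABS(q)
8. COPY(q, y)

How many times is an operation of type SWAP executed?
2

Counting SWAP operations:
Step 4: SWAP(y, q) ← SWAP
Step 5: SWAP(y, q) ← SWAP
Total: 2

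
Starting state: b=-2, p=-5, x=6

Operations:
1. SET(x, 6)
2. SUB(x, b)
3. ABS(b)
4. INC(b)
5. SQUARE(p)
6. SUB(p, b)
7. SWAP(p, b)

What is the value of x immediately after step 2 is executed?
x = 8

Tracing x through execution:
Initial: x = 6
After step 1 (SET(x, 6)): x = 6
After step 2 (SUB(x, b)): x = 8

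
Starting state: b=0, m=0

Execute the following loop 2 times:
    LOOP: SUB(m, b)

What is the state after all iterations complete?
b=0, m=0

Iteration trace:
Start: b=0, m=0
After iteration 1: b=0, m=0
After iteration 2: b=0, m=0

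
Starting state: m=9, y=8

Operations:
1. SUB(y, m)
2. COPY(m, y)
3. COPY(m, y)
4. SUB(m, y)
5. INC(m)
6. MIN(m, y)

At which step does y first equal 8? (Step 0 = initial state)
Step 0

Tracing y:
Initial: y = 8 ← first occurrence
After step 1: y = -1
After step 2: y = -1
After step 3: y = -1
After step 4: y = -1
After step 5: y = -1
After step 6: y = -1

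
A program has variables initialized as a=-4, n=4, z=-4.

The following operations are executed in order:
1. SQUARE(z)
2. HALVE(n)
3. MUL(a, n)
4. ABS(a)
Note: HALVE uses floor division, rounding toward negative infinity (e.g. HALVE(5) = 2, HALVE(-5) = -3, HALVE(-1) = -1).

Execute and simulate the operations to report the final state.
{a: 8, n: 2, z: 16}

Step-by-step execution:
Initial: a=-4, n=4, z=-4
After step 1 (SQUARE(z)): a=-4, n=4, z=16
After step 2 (HALVE(n)): a=-4, n=2, z=16
After step 3 (MUL(a, n)): a=-8, n=2, z=16
After step 4 (ABS(a)): a=8, n=2, z=16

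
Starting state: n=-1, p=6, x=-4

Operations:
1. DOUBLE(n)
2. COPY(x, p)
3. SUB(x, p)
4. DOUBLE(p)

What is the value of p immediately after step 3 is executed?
p = 6

Tracing p through execution:
Initial: p = 6
After step 1 (DOUBLE(n)): p = 6
After step 2 (COPY(x, p)): p = 6
After step 3 (SUB(x, p)): p = 6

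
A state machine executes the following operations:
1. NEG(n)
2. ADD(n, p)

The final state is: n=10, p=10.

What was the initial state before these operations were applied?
n=0, p=10

Working backwards:
Final state: n=10, p=10
Before step 2 (ADD(n, p)): n=0, p=10
Before step 1 (NEG(n)): n=0, p=10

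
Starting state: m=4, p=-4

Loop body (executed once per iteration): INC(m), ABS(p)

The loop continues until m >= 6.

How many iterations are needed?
2

Tracing iterations:
Initial: m=4, p=-4
After iteration 1: m=5, p=4
After iteration 2: m=6, p=4
m >= 6 now holds, so the loop exits after 2 iterations.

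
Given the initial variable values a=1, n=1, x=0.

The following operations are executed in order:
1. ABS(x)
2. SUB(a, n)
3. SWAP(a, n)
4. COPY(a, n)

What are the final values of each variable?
{a: 0, n: 0, x: 0}

Step-by-step execution:
Initial: a=1, n=1, x=0
After step 1 (ABS(x)): a=1, n=1, x=0
After step 2 (SUB(a, n)): a=0, n=1, x=0
After step 3 (SWAP(a, n)): a=1, n=0, x=0
After step 4 (COPY(a, n)): a=0, n=0, x=0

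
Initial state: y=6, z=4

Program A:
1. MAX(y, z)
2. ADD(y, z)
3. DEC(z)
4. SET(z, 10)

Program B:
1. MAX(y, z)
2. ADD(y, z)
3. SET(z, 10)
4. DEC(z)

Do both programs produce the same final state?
No

Program A final state: y=10, z=10
Program B final state: y=10, z=9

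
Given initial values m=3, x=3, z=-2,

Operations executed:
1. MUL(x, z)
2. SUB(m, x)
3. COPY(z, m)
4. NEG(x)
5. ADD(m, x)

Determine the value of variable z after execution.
z = 9

Tracing execution:
Step 1: MUL(x, z) → z = -2
Step 2: SUB(m, x) → z = -2
Step 3: COPY(z, m) → z = 9
Step 4: NEG(x) → z = 9
Step 5: ADD(m, x) → z = 9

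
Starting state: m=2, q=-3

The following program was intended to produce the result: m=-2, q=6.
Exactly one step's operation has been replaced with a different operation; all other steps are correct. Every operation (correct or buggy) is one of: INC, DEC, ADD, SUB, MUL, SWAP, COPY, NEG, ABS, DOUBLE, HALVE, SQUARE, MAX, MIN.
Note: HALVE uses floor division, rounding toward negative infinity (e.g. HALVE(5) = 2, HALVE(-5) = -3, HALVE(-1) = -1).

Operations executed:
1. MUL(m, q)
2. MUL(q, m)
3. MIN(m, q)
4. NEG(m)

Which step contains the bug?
Step 1

Trace with buggy code:
Initial: m=2, q=-3
After step 1: m=-6, q=-3
After step 2: m=-6, q=18
After step 3: m=-6, q=18
After step 4: m=6, q=18
Actual final m=6, q=18 ≠ expected m=-2, q=6.
Step 1 is the only position where a single-operation replacement can produce the expected result.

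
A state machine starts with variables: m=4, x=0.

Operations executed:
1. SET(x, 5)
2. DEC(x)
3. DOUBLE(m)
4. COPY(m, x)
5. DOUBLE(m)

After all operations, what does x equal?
x = 4

Tracing execution:
Step 1: SET(x, 5) → x = 5
Step 2: DEC(x) → x = 4
Step 3: DOUBLE(m) → x = 4
Step 4: COPY(m, x) → x = 4
Step 5: DOUBLE(m) → x = 4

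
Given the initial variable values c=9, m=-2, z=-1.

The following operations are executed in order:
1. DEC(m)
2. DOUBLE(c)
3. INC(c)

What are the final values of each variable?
{c: 19, m: -3, z: -1}

Step-by-step execution:
Initial: c=9, m=-2, z=-1
After step 1 (DEC(m)): c=9, m=-3, z=-1
After step 2 (DOUBLE(c)): c=18, m=-3, z=-1
After step 3 (INC(c)): c=19, m=-3, z=-1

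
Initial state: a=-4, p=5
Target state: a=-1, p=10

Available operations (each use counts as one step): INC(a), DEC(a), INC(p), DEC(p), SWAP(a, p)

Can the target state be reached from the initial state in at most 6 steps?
No

The target state cannot be reached within 6 steps.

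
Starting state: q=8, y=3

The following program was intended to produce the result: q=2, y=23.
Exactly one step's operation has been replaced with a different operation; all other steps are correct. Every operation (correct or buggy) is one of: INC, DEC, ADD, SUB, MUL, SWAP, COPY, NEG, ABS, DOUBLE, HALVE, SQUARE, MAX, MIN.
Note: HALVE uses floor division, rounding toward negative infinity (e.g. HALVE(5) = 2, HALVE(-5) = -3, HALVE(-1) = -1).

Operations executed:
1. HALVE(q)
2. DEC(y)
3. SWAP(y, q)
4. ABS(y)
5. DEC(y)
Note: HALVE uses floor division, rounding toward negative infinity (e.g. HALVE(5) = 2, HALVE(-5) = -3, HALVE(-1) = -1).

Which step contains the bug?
Step 1

Trace with buggy code:
Initial: q=8, y=3
After step 1: q=4, y=3
After step 2: q=4, y=2
After step 3: q=2, y=4
After step 4: q=2, y=4
After step 5: q=2, y=3
Actual final q=2, y=3 ≠ expected q=2, y=23.
Step 1 is the only position where a single-operation replacement can produce the expected result.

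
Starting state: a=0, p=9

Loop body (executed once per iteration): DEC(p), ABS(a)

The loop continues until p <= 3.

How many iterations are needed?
6

Tracing iterations:
Initial: a=0, p=9
After iteration 1: a=0, p=8
After iteration 2: a=0, p=7
After iteration 3: a=0, p=6
After iteration 4: a=0, p=5
After iteration 5: a=0, p=4
After iteration 6: a=0, p=3
p <= 3 now holds, so the loop exits after 6 iterations.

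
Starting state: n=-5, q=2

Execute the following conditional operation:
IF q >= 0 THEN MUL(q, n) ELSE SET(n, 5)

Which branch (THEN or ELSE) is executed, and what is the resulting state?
Branch: THEN, Final state: n=-5, q=-10

Evaluating condition: q >= 0
q = 2
Condition is True, so THEN branch executes
After MUL(q, n): n=-5, q=-10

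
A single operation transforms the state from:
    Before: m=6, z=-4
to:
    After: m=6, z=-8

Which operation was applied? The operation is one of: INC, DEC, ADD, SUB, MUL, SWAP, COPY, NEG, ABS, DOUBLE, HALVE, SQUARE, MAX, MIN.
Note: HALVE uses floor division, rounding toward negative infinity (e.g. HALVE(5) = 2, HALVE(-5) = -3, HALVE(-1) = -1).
DOUBLE(z)

Analyzing the change:
Before: m=6, z=-4
After: m=6, z=-8
Variable z changed from -4 to -8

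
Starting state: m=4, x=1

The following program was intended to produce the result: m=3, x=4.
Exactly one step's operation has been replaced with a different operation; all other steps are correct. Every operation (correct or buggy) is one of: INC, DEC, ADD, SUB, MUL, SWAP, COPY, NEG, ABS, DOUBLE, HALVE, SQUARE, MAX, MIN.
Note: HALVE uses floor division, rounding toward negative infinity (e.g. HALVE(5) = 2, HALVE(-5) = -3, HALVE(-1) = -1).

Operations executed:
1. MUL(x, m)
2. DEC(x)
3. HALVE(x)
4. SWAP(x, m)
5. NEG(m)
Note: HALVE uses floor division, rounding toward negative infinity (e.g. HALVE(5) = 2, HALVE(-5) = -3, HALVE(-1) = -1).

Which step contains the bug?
Step 3

Trace with buggy code:
Initial: m=4, x=1
After step 1: m=4, x=4
After step 2: m=4, x=3
After step 3: m=4, x=1
After step 4: m=1, x=4
After step 5: m=-1, x=4
Actual final m=-1, x=4 ≠ expected m=3, x=4.
Step 3 is the only position where a single-operation replacement can produce the expected result.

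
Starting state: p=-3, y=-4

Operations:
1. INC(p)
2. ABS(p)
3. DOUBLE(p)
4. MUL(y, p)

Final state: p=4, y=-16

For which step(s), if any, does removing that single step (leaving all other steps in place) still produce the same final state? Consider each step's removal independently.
None - removing any single step changes the final result

Testing removal of each single step:
Without step 1: final = p=6, y=-24 (different)
Without step 2: final = p=-4, y=16 (different)
Without step 3: final = p=2, y=-8 (different)
Without step 4: final = p=4, y=-4 (different)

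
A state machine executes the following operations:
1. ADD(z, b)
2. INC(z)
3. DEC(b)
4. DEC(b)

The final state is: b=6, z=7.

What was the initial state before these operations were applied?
b=8, z=-2

Working backwards:
Final state: b=6, z=7
Before step 4 (DEC(b)): b=7, z=7
Before step 3 (DEC(b)): b=8, z=7
Before step 2 (INC(z)): b=8, z=6
Before step 1 (ADD(z, b)): b=8, z=-2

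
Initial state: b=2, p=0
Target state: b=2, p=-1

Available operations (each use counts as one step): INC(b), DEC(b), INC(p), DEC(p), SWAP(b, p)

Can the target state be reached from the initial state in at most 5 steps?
Yes

Path (1 step): DEC(p)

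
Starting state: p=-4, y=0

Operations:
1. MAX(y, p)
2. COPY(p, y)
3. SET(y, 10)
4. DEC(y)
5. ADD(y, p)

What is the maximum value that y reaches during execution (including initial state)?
10

Values of y at each step:
Initial: y = 0
After step 1: y = 0
After step 2: y = 0
After step 3: y = 10 ← maximum
After step 4: y = 9
After step 5: y = 9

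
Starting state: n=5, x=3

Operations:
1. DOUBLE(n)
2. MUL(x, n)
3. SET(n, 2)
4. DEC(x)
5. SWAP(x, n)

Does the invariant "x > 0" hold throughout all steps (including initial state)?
Yes

The invariant holds at every step.

State at each step:
Initial: n=5, x=3
After step 1: n=10, x=3
After step 2: n=10, x=30
After step 3: n=2, x=30
After step 4: n=2, x=29
After step 5: n=29, x=2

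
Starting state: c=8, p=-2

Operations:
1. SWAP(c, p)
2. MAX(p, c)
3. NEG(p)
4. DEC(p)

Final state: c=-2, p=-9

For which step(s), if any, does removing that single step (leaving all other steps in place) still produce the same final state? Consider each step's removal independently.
Step(s) 2

Testing removal of each single step:
Without step 1: final = c=8, p=-9 (different)
Without step 2: final = c=-2, p=-9 (same)
Without step 3: final = c=-2, p=7 (different)
Without step 4: final = c=-2, p=-8 (different)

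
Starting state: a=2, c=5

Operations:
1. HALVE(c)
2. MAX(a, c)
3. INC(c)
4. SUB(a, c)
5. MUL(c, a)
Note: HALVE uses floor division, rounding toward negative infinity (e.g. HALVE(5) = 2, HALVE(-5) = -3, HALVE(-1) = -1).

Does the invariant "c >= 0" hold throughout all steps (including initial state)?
No, violated after step 5

The invariant is violated after step 5.

State at each step:
Initial: a=2, c=5
After step 1: a=2, c=2
After step 2: a=2, c=2
After step 3: a=2, c=3
After step 4: a=-1, c=3
After step 5: a=-1, c=-3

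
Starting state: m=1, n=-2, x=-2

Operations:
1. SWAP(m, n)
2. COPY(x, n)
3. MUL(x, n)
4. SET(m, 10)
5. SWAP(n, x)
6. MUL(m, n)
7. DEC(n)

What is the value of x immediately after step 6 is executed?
x = 1

Tracing x through execution:
Initial: x = -2
After step 1 (SWAP(m, n)): x = -2
After step 2 (COPY(x, n)): x = 1
After step 3 (MUL(x, n)): x = 1
After step 4 (SET(m, 10)): x = 1
After step 5 (SWAP(n, x)): x = 1
After step 6 (MUL(m, n)): x = 1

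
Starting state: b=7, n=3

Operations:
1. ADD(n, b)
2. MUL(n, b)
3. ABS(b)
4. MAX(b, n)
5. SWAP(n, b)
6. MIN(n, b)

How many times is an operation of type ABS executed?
1

Counting ABS operations:
Step 3: ABS(b) ← ABS
Total: 1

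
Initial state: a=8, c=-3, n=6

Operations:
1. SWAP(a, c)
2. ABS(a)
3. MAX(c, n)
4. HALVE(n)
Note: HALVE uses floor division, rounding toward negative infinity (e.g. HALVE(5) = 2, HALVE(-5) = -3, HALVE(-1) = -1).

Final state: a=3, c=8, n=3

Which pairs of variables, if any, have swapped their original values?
None

Comparing initial and final values:
n: 6 → 3
c: -3 → 8
a: 8 → 3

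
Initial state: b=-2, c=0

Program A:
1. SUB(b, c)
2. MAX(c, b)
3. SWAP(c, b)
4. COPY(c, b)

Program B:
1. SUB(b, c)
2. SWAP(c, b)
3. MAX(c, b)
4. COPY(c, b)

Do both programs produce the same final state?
Yes

Program A final state: b=0, c=0
Program B final state: b=0, c=0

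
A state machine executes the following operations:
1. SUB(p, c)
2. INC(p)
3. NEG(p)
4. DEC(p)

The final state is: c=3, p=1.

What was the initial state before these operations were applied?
c=3, p=0

Working backwards:
Final state: c=3, p=1
Before step 4 (DEC(p)): c=3, p=2
Before step 3 (NEG(p)): c=3, p=-2
Before step 2 (INC(p)): c=3, p=-3
Before step 1 (SUB(p, c)): c=3, p=0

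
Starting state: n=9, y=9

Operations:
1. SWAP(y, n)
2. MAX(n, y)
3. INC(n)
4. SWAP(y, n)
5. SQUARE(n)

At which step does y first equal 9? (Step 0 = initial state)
Step 0

Tracing y:
Initial: y = 9 ← first occurrence
After step 1: y = 9
After step 2: y = 9
After step 3: y = 9
After step 4: y = 10
After step 5: y = 10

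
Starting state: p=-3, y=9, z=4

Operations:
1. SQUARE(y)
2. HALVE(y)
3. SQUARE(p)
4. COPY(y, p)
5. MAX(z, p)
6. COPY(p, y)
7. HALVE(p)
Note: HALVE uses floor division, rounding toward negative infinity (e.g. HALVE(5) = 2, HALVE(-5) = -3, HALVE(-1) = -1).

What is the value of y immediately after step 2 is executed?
y = 40

Tracing y through execution:
Initial: y = 9
After step 1 (SQUARE(y)): y = 81
After step 2 (HALVE(y)): y = 40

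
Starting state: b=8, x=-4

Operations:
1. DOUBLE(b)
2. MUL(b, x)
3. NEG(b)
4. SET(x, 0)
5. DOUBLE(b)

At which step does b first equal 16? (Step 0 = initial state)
Step 1

Tracing b:
Initial: b = 8
After step 1: b = 16 ← first occurrence
After step 2: b = -64
After step 3: b = 64
After step 4: b = 64
After step 5: b = 128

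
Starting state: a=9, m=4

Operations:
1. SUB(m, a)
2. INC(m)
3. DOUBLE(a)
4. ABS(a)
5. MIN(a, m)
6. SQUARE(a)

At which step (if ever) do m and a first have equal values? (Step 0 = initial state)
Step 5

m and a first become equal after step 5.

Comparing values at each step:
Initial: m=4, a=9
After step 1: m=-5, a=9
After step 2: m=-4, a=9
After step 3: m=-4, a=18
After step 4: m=-4, a=18
After step 5: m=-4, a=-4 ← equal!
After step 6: m=-4, a=16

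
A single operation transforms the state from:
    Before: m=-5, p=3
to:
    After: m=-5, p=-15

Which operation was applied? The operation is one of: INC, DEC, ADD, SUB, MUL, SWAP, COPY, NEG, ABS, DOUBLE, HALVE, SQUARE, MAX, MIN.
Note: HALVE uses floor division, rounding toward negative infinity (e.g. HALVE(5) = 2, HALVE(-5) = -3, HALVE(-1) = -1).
MUL(p, m)

Analyzing the change:
Before: m=-5, p=3
After: m=-5, p=-15
Variable p changed from 3 to -15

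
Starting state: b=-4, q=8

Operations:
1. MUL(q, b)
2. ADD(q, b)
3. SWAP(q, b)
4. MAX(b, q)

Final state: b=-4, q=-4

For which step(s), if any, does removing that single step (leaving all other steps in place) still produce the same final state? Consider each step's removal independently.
Step(s) 2

Testing removal of each single step:
Without step 1: final = b=4, q=-4 (different)
Without step 2: final = b=-4, q=-4 (same)
Without step 3: final = b=-4, q=-36 (different)
Without step 4: final = b=-36, q=-4 (different)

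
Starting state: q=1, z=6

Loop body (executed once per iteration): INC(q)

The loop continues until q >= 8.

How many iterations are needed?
7

Tracing iterations:
Initial: q=1, z=6
After iteration 1: q=2, z=6
After iteration 2: q=3, z=6
After iteration 3: q=4, z=6
After iteration 4: q=5, z=6
After iteration 5: q=6, z=6
After iteration 6: q=7, z=6
After iteration 7: q=8, z=6
q >= 8 now holds, so the loop exits after 7 iterations.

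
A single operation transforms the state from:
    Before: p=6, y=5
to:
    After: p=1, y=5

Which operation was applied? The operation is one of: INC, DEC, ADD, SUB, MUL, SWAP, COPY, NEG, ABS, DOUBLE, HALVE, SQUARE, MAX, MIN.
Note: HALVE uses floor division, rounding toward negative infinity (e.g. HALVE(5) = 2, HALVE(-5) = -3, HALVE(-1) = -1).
SUB(p, y)

Analyzing the change:
Before: p=6, y=5
After: p=1, y=5
Variable p changed from 6 to 1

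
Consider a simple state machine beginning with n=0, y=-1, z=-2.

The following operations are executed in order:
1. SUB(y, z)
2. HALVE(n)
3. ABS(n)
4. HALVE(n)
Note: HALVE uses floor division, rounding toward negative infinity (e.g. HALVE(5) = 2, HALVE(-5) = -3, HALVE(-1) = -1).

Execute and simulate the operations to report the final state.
{n: 0, y: 1, z: -2}

Step-by-step execution:
Initial: n=0, y=-1, z=-2
After step 1 (SUB(y, z)): n=0, y=1, z=-2
After step 2 (HALVE(n)): n=0, y=1, z=-2
After step 3 (ABS(n)): n=0, y=1, z=-2
After step 4 (HALVE(n)): n=0, y=1, z=-2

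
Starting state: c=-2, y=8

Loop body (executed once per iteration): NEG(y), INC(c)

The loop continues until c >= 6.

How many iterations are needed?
8

Tracing iterations:
Initial: c=-2, y=8
After iteration 1: c=-1, y=-8
After iteration 2: c=0, y=8
After iteration 3: c=1, y=-8
After iteration 4: c=2, y=8
After iteration 5: c=3, y=-8
After iteration 6: c=4, y=8
After iteration 7: c=5, y=-8
After iteration 8: c=6, y=8
c >= 6 now holds, so the loop exits after 8 iterations.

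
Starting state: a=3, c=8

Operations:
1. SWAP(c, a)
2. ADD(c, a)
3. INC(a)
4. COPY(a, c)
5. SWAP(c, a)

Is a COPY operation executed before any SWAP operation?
No

First COPY: step 4
First SWAP: step 1
Since 4 > 1, SWAP comes first.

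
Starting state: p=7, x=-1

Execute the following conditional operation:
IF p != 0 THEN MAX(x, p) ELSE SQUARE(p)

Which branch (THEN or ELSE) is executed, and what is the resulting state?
Branch: THEN, Final state: p=7, x=7

Evaluating condition: p != 0
p = 7
Condition is True, so THEN branch executes
After MAX(x, p): p=7, x=7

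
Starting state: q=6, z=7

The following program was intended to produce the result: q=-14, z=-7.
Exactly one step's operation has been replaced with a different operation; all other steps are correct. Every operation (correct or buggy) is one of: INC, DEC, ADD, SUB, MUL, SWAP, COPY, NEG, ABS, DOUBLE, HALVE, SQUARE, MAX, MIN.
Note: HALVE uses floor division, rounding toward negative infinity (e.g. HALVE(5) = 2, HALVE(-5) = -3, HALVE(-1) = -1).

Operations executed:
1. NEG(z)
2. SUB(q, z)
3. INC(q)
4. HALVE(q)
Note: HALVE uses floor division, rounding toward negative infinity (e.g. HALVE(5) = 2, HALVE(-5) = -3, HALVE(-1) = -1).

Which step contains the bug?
Step 4

Trace with buggy code:
Initial: q=6, z=7
After step 1: q=6, z=-7
After step 2: q=13, z=-7
After step 3: q=14, z=-7
After step 4: q=7, z=-7
Actual final q=7, z=-7 ≠ expected q=-14, z=-7.
Step 4 is the only position where a single-operation replacement can produce the expected result.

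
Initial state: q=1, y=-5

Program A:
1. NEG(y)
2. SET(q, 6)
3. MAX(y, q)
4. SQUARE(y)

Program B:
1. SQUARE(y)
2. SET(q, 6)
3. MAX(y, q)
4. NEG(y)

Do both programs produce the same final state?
No

Program A final state: q=6, y=36
Program B final state: q=6, y=-25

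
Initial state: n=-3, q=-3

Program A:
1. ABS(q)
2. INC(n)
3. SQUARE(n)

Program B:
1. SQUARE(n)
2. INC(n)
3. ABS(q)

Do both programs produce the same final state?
No

Program A final state: n=4, q=3
Program B final state: n=10, q=3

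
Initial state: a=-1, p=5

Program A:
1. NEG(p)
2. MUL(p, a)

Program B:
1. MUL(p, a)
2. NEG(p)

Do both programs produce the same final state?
Yes

Program A final state: a=-1, p=5
Program B final state: a=-1, p=5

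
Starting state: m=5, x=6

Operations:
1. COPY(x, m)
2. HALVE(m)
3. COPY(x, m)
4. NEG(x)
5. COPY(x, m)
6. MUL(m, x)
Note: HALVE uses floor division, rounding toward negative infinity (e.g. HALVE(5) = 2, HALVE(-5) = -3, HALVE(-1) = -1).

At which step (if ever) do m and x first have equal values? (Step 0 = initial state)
Step 1

m and x first become equal after step 1.

Comparing values at each step:
Initial: m=5, x=6
After step 1: m=5, x=5 ← equal!
After step 2: m=2, x=5
After step 3: m=2, x=2 ← equal!
After step 4: m=2, x=-2
After step 5: m=2, x=2 ← equal!
After step 6: m=4, x=2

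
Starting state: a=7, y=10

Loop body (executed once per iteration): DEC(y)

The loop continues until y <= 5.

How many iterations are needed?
5

Tracing iterations:
Initial: a=7, y=10
After iteration 1: a=7, y=9
After iteration 2: a=7, y=8
After iteration 3: a=7, y=7
After iteration 4: a=7, y=6
After iteration 5: a=7, y=5
y <= 5 now holds, so the loop exits after 5 iterations.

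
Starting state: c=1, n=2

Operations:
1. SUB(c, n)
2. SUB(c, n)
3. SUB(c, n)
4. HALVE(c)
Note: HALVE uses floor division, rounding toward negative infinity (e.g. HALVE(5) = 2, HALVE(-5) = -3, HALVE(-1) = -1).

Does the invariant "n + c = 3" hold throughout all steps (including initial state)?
No, violated after step 1

The invariant is violated after step 1.

State at each step:
Initial: c=1, n=2
After step 1: c=-1, n=2
After step 2: c=-3, n=2
After step 3: c=-5, n=2
After step 4: c=-3, n=2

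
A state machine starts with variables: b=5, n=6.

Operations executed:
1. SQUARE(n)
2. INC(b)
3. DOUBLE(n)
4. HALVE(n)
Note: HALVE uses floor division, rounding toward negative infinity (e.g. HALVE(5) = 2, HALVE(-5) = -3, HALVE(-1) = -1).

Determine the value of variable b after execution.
b = 6

Tracing execution:
Step 1: SQUARE(n) → b = 5
Step 2: INC(b) → b = 6
Step 3: DOUBLE(n) → b = 6
Step 4: HALVE(n) → b = 6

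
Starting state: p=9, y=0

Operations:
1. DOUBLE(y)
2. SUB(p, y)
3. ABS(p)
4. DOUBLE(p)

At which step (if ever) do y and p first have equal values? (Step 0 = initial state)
Never

y and p never become equal during execution.

Comparing values at each step:
Initial: y=0, p=9
After step 1: y=0, p=9
After step 2: y=0, p=9
After step 3: y=0, p=9
After step 4: y=0, p=18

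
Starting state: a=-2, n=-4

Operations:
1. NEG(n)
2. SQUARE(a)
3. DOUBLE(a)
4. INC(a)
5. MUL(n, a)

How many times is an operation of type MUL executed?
1

Counting MUL operations:
Step 5: MUL(n, a) ← MUL
Total: 1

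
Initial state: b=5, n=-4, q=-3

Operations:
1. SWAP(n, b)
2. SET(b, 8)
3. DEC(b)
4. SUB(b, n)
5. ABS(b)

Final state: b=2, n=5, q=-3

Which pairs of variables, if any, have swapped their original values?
None

Comparing initial and final values:
b: 5 → 2
n: -4 → 5
q: -3 → -3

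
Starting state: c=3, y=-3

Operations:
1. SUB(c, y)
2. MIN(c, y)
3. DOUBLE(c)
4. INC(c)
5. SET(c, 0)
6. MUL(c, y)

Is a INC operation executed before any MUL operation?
Yes

First INC: step 4
First MUL: step 6
Since 4 < 6, INC comes first.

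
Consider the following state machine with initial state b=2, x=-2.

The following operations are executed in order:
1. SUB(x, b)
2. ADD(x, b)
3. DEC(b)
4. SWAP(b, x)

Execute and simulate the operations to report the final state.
{b: -2, x: 1}

Step-by-step execution:
Initial: b=2, x=-2
After step 1 (SUB(x, b)): b=2, x=-4
After step 2 (ADD(x, b)): b=2, x=-2
After step 3 (DEC(b)): b=1, x=-2
After step 4 (SWAP(b, x)): b=-2, x=1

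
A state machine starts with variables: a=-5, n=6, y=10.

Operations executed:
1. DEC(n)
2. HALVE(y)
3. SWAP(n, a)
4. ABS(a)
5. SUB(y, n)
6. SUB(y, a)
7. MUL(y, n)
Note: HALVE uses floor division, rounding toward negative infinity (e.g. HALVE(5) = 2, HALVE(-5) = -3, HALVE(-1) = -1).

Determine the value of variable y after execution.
y = -25

Tracing execution:
Step 1: DEC(n) → y = 10
Step 2: HALVE(y) → y = 5
Step 3: SWAP(n, a) → y = 5
Step 4: ABS(a) → y = 5
Step 5: SUB(y, n) → y = 10
Step 6: SUB(y, a) → y = 5
Step 7: MUL(y, n) → y = -25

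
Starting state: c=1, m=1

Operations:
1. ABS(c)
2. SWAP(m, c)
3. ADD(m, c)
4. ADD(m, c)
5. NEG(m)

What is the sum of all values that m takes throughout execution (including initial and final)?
5

Values of m at each step:
Initial: m = 1
After step 1: m = 1
After step 2: m = 1
After step 3: m = 2
After step 4: m = 3
After step 5: m = -3
Sum = 1 + 1 + 1 + 2 + 3 + -3 = 5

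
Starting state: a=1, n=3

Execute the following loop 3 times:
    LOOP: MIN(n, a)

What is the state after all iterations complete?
a=1, n=1

Iteration trace:
Start: a=1, n=3
After iteration 1: a=1, n=1
After iteration 2: a=1, n=1
After iteration 3: a=1, n=1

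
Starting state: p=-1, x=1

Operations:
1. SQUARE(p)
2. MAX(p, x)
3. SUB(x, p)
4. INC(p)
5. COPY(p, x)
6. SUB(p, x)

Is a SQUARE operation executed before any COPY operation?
Yes

First SQUARE: step 1
First COPY: step 5
Since 1 < 5, SQUARE comes first.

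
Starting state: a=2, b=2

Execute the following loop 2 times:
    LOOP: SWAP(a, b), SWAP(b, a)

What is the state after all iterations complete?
a=2, b=2

Iteration trace:
Start: a=2, b=2
After iteration 1: a=2, b=2
After iteration 2: a=2, b=2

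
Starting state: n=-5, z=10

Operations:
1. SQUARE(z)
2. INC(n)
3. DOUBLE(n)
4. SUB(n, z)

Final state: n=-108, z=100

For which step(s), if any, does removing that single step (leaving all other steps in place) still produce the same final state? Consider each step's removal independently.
None - removing any single step changes the final result

Testing removal of each single step:
Without step 1: final = n=-18, z=10 (different)
Without step 2: final = n=-110, z=100 (different)
Without step 3: final = n=-104, z=100 (different)
Without step 4: final = n=-8, z=100 (different)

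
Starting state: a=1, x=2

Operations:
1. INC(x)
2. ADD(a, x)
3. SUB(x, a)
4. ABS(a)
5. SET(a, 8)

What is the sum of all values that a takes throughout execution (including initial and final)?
22

Values of a at each step:
Initial: a = 1
After step 1: a = 1
After step 2: a = 4
After step 3: a = 4
After step 4: a = 4
After step 5: a = 8
Sum = 1 + 1 + 4 + 4 + 4 + 8 = 22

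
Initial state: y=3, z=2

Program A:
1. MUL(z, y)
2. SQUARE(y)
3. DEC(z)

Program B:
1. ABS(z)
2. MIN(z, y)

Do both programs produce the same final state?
No

Program A final state: y=9, z=5
Program B final state: y=3, z=2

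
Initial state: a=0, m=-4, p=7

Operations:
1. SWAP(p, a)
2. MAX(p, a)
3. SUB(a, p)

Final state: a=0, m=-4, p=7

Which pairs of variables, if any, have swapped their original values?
None

Comparing initial and final values:
p: 7 → 7
m: -4 → -4
a: 0 → 0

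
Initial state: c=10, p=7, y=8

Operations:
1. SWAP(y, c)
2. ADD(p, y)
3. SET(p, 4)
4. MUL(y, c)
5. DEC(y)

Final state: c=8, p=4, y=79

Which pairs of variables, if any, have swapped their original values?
None

Comparing initial and final values:
y: 8 → 79
p: 7 → 4
c: 10 → 8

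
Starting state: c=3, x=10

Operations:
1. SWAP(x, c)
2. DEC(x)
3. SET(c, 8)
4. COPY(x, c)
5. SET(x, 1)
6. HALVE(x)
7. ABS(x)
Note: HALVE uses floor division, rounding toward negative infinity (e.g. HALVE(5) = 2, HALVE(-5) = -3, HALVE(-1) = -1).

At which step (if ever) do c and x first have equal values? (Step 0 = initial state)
Step 4

c and x first become equal after step 4.

Comparing values at each step:
Initial: c=3, x=10
After step 1: c=10, x=3
After step 2: c=10, x=2
After step 3: c=8, x=2
After step 4: c=8, x=8 ← equal!
After step 5: c=8, x=1
After step 6: c=8, x=0
After step 7: c=8, x=0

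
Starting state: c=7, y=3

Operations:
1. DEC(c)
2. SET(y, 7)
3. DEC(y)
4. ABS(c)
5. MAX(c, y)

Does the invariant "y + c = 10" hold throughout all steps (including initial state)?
No, violated after step 1

The invariant is violated after step 1.

State at each step:
Initial: c=7, y=3
After step 1: c=6, y=3
After step 2: c=6, y=7
After step 3: c=6, y=6
After step 4: c=6, y=6
After step 5: c=6, y=6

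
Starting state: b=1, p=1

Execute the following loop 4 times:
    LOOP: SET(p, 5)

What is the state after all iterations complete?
b=1, p=5

Iteration trace:
Start: b=1, p=1
After iteration 1: b=1, p=5
After iteration 2: b=1, p=5
After iteration 3: b=1, p=5
After iteration 4: b=1, p=5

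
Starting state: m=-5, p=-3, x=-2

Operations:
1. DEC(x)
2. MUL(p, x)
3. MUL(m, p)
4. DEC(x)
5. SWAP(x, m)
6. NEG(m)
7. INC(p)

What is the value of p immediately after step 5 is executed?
p = 9

Tracing p through execution:
Initial: p = -3
After step 1 (DEC(x)): p = -3
After step 2 (MUL(p, x)): p = 9
After step 3 (MUL(m, p)): p = 9
After step 4 (DEC(x)): p = 9
After step 5 (SWAP(x, m)): p = 9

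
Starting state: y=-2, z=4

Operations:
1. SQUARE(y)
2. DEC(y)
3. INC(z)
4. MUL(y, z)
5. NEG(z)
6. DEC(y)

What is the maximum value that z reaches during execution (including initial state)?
5

Values of z at each step:
Initial: z = 4
After step 1: z = 4
After step 2: z = 4
After step 3: z = 5 ← maximum
After step 4: z = 5
After step 5: z = -5
After step 6: z = -5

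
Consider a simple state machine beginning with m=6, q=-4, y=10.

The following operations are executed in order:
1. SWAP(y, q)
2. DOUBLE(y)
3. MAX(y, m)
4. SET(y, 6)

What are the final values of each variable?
{m: 6, q: 10, y: 6}

Step-by-step execution:
Initial: m=6, q=-4, y=10
After step 1 (SWAP(y, q)): m=6, q=10, y=-4
After step 2 (DOUBLE(y)): m=6, q=10, y=-8
After step 3 (MAX(y, m)): m=6, q=10, y=6
After step 4 (SET(y, 6)): m=6, q=10, y=6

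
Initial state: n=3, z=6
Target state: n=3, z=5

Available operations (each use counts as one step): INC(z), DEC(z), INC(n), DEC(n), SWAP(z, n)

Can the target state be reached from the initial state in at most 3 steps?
Yes

Path (1 step): DEC(z)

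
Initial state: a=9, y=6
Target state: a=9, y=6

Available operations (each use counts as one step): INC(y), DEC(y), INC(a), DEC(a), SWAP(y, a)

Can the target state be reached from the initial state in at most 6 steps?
Yes

Path (0 steps): 0 steps (already at target)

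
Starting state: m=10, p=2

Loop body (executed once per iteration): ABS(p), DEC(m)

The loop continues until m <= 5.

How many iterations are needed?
5

Tracing iterations:
Initial: m=10, p=2
After iteration 1: m=9, p=2
After iteration 2: m=8, p=2
After iteration 3: m=7, p=2
After iteration 4: m=6, p=2
After iteration 5: m=5, p=2
m <= 5 now holds, so the loop exits after 5 iterations.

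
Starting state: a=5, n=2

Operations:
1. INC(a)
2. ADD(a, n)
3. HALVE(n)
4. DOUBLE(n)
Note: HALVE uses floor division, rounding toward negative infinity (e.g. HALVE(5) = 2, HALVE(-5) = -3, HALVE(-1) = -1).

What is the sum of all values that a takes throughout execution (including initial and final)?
35

Values of a at each step:
Initial: a = 5
After step 1: a = 6
After step 2: a = 8
After step 3: a = 8
After step 4: a = 8
Sum = 5 + 6 + 8 + 8 + 8 = 35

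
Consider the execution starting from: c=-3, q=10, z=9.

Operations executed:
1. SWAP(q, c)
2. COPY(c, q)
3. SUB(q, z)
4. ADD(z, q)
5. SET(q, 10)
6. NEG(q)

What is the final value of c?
c = -3

Tracing execution:
Step 1: SWAP(q, c) → c = 10
Step 2: COPY(c, q) → c = -3
Step 3: SUB(q, z) → c = -3
Step 4: ADD(z, q) → c = -3
Step 5: SET(q, 10) → c = -3
Step 6: NEG(q) → c = -3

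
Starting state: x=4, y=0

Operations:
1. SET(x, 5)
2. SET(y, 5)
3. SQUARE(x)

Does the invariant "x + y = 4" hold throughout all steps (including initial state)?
No, violated after step 1

The invariant is violated after step 1.

State at each step:
Initial: x=4, y=0
After step 1: x=5, y=0
After step 2: x=5, y=5
After step 3: x=25, y=5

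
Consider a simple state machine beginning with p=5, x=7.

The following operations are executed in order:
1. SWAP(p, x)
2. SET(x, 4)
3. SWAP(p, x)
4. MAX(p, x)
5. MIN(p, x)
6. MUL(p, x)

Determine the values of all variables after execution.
{p: 49, x: 7}

Step-by-step execution:
Initial: p=5, x=7
After step 1 (SWAP(p, x)): p=7, x=5
After step 2 (SET(x, 4)): p=7, x=4
After step 3 (SWAP(p, x)): p=4, x=7
After step 4 (MAX(p, x)): p=7, x=7
After step 5 (MIN(p, x)): p=7, x=7
After step 6 (MUL(p, x)): p=49, x=7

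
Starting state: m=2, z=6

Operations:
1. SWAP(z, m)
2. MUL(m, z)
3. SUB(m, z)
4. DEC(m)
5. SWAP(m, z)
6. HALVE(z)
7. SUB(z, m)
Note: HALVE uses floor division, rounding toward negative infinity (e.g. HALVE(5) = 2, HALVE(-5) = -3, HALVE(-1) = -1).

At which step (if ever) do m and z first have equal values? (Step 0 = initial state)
Step 7

m and z first become equal after step 7.

Comparing values at each step:
Initial: m=2, z=6
After step 1: m=6, z=2
After step 2: m=12, z=2
After step 3: m=10, z=2
After step 4: m=9, z=2
After step 5: m=2, z=9
After step 6: m=2, z=4
After step 7: m=2, z=2 ← equal!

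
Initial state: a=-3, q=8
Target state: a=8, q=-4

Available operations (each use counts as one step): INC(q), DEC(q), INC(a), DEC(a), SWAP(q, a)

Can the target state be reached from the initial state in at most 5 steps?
Yes

Path (2 steps): DEC(a) → SWAP(q, a)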